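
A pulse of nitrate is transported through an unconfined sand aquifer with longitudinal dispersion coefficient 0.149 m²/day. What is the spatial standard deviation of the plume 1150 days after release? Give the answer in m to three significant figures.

18.5 m

Dispersive spreading gives a Gaussian with σ² = 2Dt; advection only shifts the center.
σ = √(2 × 0.149 × 1150) = 18.5 m.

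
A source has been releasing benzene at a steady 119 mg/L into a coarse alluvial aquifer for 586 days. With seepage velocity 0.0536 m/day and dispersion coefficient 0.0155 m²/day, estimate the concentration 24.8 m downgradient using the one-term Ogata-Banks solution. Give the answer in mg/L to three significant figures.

112 mg/L

For a continuous step input, C/C₀ ≈ ½·erfc((x−vt)/(2√(Dt))).
vt = 0.0536 × 586 = 31.4096 m and 2√(Dt) = 2√(0.0155 × 586) = 6.028 m.
Argument (x−vt)/(2√(Dt)) = (24.8 − 31.4096)/6.028 = -1.096; ½·erfc(-1.096) = 0.9394.
C = 119 × 0.9394 = 112 mg/L.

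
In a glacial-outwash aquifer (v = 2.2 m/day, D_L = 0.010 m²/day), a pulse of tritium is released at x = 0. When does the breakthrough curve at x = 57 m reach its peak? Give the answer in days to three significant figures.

For the 1D instantaneous-source solution, setting ∂C/∂t = 0 at fixed x gives v²t² + 2Dt − x² = 0, so t = (√(D² + v²x²) − D)/v².
√(D² + v²x²) = √(0.010² + 2.2² × 57²) = 125.4; v² = 4.84.
t = (125.4 − 0.010)/4.84 = 25.9 days (vs. the pure-advection estimate x/v = 25.9 d).

25.9 days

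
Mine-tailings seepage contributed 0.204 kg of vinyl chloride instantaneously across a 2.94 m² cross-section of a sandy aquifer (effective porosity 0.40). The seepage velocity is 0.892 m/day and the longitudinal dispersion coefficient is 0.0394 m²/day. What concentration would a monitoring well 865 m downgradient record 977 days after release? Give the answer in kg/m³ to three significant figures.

0.00600 kg/m³

For an instantaneous plane source, C(x,t) = M/(n_e·A·√(4πDt)) · exp(−(x−vt)²/(4Dt)), with n_e·A the pore (flow) area.
Plume center vt = 0.892 × 977 = 871.484 m, so the well at 865 m is 6.484 m upgradient of the peak.
√(4πDt) = 21.99 m, giving peak height M/(n_e·A·√(4πDt)) = 0.204/(0.40 × 2.94 × 21.99) = 0.007889 kg/m³.
(x−vt)²/(4Dt) = (-6.484)²/(4 × 0.0394 × 977) = 0.2730; exp(−0.2730) = 0.7611.
C = 0.007889 × 0.7611 = 0.00600 kg/m³.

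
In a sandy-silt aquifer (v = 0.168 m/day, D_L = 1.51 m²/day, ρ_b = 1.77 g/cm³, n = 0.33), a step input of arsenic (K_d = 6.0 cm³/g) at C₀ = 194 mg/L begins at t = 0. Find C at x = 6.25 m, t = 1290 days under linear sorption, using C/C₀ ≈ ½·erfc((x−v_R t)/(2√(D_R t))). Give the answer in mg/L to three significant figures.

99.0 mg/L

Retardation factor R = 1 + ρ_b·K_d/n = 1 + 1.77 × 6.0/0.33 = 33.18.
Sorption retards both mechanisms: v_R = v/R = 0.005063 m/day, D_R = D/R = 0.04551 m²/day.
v_R·t = 0.005063 × 1290 = 6.53127 m; 2√(D_R t) = 15.32 m; argument = (6.25 − 6.53127)/15.32 = -0.01836.
C = C₀ × ½·erfc(-0.01836) = 194 × 0.5104 = 99.0 mg/L.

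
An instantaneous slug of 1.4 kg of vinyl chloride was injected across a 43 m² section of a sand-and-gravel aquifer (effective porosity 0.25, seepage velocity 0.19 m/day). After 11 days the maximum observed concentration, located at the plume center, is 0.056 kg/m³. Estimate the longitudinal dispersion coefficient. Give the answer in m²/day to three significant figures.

At the plume center C_max = M/(n_e·A·√(4πDt)), so D = M²/(4πt·(n_e·A·C_max)²).
n_e·A·C_max = 0.25 × 43 × 0.056 = 0.6020 kg/m.
D = 1.4²/(4π × 11 × 0.6020²) = 0.0391 m²/day.

0.0391 m²/day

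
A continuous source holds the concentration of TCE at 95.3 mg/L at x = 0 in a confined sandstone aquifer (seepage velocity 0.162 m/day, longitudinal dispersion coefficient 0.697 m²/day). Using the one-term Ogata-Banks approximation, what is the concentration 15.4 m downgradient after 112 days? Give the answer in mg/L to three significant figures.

55.9 mg/L

For a continuous step input, C/C₀ ≈ ½·erfc((x−vt)/(2√(Dt))).
vt = 0.162 × 112 = 18.144 m and 2√(Dt) = 2√(0.697 × 112) = 17.67 m.
Argument (x−vt)/(2√(Dt)) = (15.4 − 18.144)/17.67 = -0.1553; ½·erfc(-0.1553) = 0.5869.
C = 95.3 × 0.5869 = 55.9 mg/L.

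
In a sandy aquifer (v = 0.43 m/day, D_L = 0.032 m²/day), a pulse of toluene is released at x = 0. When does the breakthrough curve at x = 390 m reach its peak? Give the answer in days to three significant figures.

For the 1D instantaneous-source solution, setting ∂C/∂t = 0 at fixed x gives v²t² + 2Dt − x² = 0, so t = (√(D² + v²x²) − D)/v².
√(D² + v²x²) = √(0.032² + 0.43² × 390²) = 167.7; v² = 0.1849.
t = (167.7 − 0.032)/0.1849 = 907 days (vs. the pure-advection estimate x/v = 907 d).

907 days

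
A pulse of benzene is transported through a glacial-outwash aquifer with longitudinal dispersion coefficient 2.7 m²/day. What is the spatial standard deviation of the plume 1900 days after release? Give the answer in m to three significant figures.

101 m

Dispersive spreading gives a Gaussian with σ² = 2Dt; advection only shifts the center.
σ = √(2 × 2.7 × 1900) = 101 m.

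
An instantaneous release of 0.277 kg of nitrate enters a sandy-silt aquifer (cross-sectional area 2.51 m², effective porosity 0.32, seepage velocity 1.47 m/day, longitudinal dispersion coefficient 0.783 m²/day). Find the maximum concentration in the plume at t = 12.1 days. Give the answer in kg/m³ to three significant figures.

0.0316 kg/m³

The peak of an instantaneous 1D plume sits at x = vt; there the Gaussian factor is 1 and C_max = M/(n_e·A·√(4πDt)), where n_e·A is the pore area the mass is dissolved in.
√(4πDt) = √(4π × 0.783 × 12.1) = 10.91 m, so C_max = 0.277/(0.32 × 2.51 × 10.91) = 0.0316 kg/m³.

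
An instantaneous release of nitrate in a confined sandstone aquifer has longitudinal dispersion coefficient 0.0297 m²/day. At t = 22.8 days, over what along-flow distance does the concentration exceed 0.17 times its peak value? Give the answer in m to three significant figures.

4.38 m

The plume is Gaussian with σ = √(2Dt) = √(2 × 0.0297 × 22.8) = 1.164 m.
C/C_peak = exp(−Δx²/(2σ²)) = 0.17 ⇒ Δx = σ·√(−2 ln 0.17) = 1.164 × 1.883 = 2.192 m.
Width = 2Δx = 4.38 m.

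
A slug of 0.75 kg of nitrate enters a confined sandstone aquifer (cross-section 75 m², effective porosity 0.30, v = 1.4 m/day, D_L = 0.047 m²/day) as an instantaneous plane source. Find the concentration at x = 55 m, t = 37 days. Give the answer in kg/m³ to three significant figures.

0.00164 kg/m³

For an instantaneous plane source, C(x,t) = M/(n_e·A·√(4πDt)) · exp(−(x−vt)²/(4Dt)), with n_e·A the pore (flow) area.
Plume center vt = 1.4 × 37 = 51.8 m, so the well at 55 m is 3.2 m downgradient of the peak.
√(4πDt) = 4.675 m, giving peak height M/(n_e·A·√(4πDt)) = 0.75/(0.30 × 75 × 4.675) = 0.007130 kg/m³.
(x−vt)²/(4Dt) = (3.2)²/(4 × 0.047 × 37) = 1.472; exp(−1.472) = 0.2295.
C = 0.007130 × 0.2295 = 0.00164 kg/m³.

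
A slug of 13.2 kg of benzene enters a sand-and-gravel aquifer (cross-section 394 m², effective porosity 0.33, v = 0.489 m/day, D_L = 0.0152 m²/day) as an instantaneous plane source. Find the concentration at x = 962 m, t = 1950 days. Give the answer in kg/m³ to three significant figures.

0.00288 kg/m³

For an instantaneous plane source, C(x,t) = M/(n_e·A·√(4πDt)) · exp(−(x−vt)²/(4Dt)), with n_e·A the pore (flow) area.
Plume center vt = 0.489 × 1950 = 953.55 m, so the well at 962 m is 8.45 m downgradient of the peak.
√(4πDt) = 19.30 m, giving peak height M/(n_e·A·√(4πDt)) = 13.2/(0.33 × 394 × 19.30) = 0.005260 kg/m³.
(x−vt)²/(4Dt) = (8.45)²/(4 × 0.0152 × 1950) = 0.6022; exp(−0.6022) = 0.5476.
C = 0.005260 × 0.5476 = 0.00288 kg/m³.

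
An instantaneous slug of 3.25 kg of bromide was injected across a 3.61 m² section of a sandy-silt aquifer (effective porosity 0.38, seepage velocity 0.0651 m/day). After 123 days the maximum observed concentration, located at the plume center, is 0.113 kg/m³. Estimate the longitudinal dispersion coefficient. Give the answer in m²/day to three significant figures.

0.284 m²/day

At the plume center C_max = M/(n_e·A·√(4πDt)), so D = M²/(4πt·(n_e·A·C_max)²).
n_e·A·C_max = 0.38 × 3.61 × 0.113 = 0.1550 kg/m.
D = 3.25²/(4π × 123 × 0.1550²) = 0.284 m²/day.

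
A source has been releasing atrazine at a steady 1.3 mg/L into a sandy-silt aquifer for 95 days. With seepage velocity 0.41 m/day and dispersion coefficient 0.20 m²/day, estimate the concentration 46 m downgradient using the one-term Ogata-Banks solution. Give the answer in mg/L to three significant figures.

For a continuous step input, C/C₀ ≈ ½·erfc((x−vt)/(2√(Dt))).
vt = 0.41 × 95 = 38.95 m and 2√(Dt) = 2√(0.20 × 95) = 8.718 m.
Argument (x−vt)/(2√(Dt)) = (46 − 38.95)/8.718 = 0.8087; ½·erfc(0.8087) = 0.1264.
C = 1.3 × 0.1264 = 0.164 mg/L.

0.164 mg/L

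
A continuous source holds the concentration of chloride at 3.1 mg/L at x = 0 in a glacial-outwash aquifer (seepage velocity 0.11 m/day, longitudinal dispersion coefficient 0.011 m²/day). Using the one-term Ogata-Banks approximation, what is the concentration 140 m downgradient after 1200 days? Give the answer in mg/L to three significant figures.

For a continuous step input, C/C₀ ≈ ½·erfc((x−vt)/(2√(Dt))).
vt = 0.11 × 1200 = 132 m and 2√(Dt) = 2√(0.011 × 1200) = 7.266 m.
Argument (x−vt)/(2√(Dt)) = (140 − 132)/7.266 = 1.101; ½·erfc(1.101) = 0.05973.
C = 3.1 × 0.05973 = 0.185 mg/L.

0.185 mg/L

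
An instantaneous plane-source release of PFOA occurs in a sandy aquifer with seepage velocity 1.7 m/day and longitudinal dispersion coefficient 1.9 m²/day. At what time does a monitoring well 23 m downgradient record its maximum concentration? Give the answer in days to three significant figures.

For the 1D instantaneous-source solution, setting ∂C/∂t = 0 at fixed x gives v²t² + 2Dt − x² = 0, so t = (√(D² + v²x²) − D)/v².
√(D² + v²x²) = √(1.9² + 1.7² × 23²) = 39.15; v² = 2.89.
t = (39.15 − 1.9)/2.89 = 12.9 days (vs. the pure-advection estimate x/v = 13.5 d).

12.9 days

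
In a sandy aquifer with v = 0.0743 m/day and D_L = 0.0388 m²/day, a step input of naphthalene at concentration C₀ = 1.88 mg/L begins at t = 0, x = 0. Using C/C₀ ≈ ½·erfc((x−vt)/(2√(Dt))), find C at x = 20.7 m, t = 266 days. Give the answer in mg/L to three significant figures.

For a continuous step input, C/C₀ ≈ ½·erfc((x−vt)/(2√(Dt))).
vt = 0.0743 × 266 = 19.7638 m and 2√(Dt) = 2√(0.0388 × 266) = 6.425 m.
Argument (x−vt)/(2√(Dt)) = (20.7 − 19.7638)/6.425 = 0.1457; ½·erfc(0.1457) = 0.4184.
C = 1.88 × 0.4184 = 0.787 mg/L.

0.787 mg/L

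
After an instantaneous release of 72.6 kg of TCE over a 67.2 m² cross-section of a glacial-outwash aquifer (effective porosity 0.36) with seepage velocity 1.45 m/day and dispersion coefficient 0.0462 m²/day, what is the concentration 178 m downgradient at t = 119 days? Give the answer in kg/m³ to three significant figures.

0.0935 kg/m³

For an instantaneous plane source, C(x,t) = M/(n_e·A·√(4πDt)) · exp(−(x−vt)²/(4Dt)), with n_e·A the pore (flow) area.
Plume center vt = 1.45 × 119 = 172.55 m, so the well at 178 m is 5.45 m downgradient of the peak.
√(4πDt) = 8.312 m, giving peak height M/(n_e·A·√(4πDt)) = 72.6/(0.36 × 67.2 × 8.312) = 0.3610 kg/m³.
(x−vt)²/(4Dt) = (5.45)²/(4 × 0.0462 × 119) = 1.351; exp(−1.351) = 0.2590.
C = 0.3610 × 0.2590 = 0.0935 kg/m³.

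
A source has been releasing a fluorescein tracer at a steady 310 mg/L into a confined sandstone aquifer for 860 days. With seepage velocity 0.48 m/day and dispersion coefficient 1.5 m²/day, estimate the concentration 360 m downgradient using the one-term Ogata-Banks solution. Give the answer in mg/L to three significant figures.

For a continuous step input, C/C₀ ≈ ½·erfc((x−vt)/(2√(Dt))).
vt = 0.48 × 860 = 412.8 m and 2√(Dt) = 2√(1.5 × 860) = 71.83 m.
Argument (x−vt)/(2√(Dt)) = (360 − 412.8)/71.83 = -0.7351; ½·erfc(-0.7351) = 0.8507.
C = 310 × 0.8507 = 264 mg/L.

264 mg/L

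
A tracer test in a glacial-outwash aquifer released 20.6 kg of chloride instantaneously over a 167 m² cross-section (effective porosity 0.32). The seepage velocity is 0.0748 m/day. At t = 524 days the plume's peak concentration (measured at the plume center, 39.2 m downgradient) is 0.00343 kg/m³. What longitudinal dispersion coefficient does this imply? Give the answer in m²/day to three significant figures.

1.92 m²/day

At the plume center C_max = M/(n_e·A·√(4πDt)), so D = M²/(4πt·(n_e·A·C_max)²).
n_e·A·C_max = 0.32 × 167 × 0.00343 = 0.1833 kg/m.
D = 20.6²/(4π × 524 × 0.1833²) = 1.92 m²/day.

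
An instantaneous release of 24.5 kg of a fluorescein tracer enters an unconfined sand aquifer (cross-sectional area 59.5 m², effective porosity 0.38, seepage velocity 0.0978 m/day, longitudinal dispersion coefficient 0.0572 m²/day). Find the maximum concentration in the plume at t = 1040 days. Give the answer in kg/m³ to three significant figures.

The peak of an instantaneous 1D plume sits at x = vt; there the Gaussian factor is 1 and C_max = M/(n_e·A·√(4πDt)), where n_e·A is the pore area the mass is dissolved in.
√(4πDt) = √(4π × 0.0572 × 1040) = 27.34 m, so C_max = 24.5/(0.38 × 59.5 × 27.34) = 0.0396 kg/m³.

0.0396 kg/m³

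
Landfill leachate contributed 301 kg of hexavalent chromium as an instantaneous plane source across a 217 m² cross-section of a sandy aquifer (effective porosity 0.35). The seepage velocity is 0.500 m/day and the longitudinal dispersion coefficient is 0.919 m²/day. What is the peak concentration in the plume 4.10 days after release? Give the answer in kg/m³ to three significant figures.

The peak of an instantaneous 1D plume sits at x = vt; there the Gaussian factor is 1 and C_max = M/(n_e·A·√(4πDt)), where n_e·A is the pore area the mass is dissolved in.
√(4πDt) = √(4π × 0.919 × 4.10) = 6.881 m, so C_max = 301/(0.35 × 217 × 6.881) = 0.576 kg/m³.

0.576 kg/m³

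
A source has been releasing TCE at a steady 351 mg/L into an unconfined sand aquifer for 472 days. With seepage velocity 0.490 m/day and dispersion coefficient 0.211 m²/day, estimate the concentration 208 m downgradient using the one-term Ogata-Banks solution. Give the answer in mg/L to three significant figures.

334 mg/L

For a continuous step input, C/C₀ ≈ ½·erfc((x−vt)/(2√(Dt))).
vt = 0.490 × 472 = 231.28 m and 2√(Dt) = 2√(0.211 × 472) = 19.96 m.
Argument (x−vt)/(2√(Dt)) = (208 − 231.28)/19.96 = -1.166; ½·erfc(-1.166) = 0.9504.
C = 351 × 0.9504 = 334 mg/L.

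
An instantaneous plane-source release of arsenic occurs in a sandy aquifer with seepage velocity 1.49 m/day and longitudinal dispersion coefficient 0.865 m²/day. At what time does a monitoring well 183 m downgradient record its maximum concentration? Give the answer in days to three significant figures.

For the 1D instantaneous-source solution, setting ∂C/∂t = 0 at fixed x gives v²t² + 2Dt − x² = 0, so t = (√(D² + v²x²) − D)/v².
√(D² + v²x²) = √(0.865² + 1.49² × 183²) = 272.7; v² = 2.2201.
t = (272.7 − 0.865)/2.2201 = 122 days (vs. the pure-advection estimate x/v = 123 d).

122 days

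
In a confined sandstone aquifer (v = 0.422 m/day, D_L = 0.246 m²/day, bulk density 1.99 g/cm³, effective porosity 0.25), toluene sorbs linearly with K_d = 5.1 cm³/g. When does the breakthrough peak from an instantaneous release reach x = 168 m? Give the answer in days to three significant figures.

16500 days

Retardation factor R = 1 + ρ_b·K_d/n = 1 + 1.99 × 5.1/0.25 = 41.60.
Sorption retards both mechanisms: v_R = v/R = 0.01014 m/day, D_R = D/R = 0.005913 m²/day.
Peak time from v_R²t² + 2D_R t − x² = 0: t = (√(D_R² + v_R²x²) − D_R)/v_R².
√(D_R² + v_R²x²) = √(0.005913² + 0.01014² × 168²) = 1.704; v_R² = 0.0001028.
t = (1.704 − 0.005913)/0.0001028 = 16500 days.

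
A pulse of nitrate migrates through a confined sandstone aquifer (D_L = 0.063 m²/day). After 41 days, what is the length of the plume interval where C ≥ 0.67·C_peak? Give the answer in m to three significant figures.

4.07 m

The plume is Gaussian with σ = √(2Dt) = √(2 × 0.063 × 41) = 2.273 m.
C/C_peak = exp(−Δx²/(2σ²)) = 0.67 ⇒ Δx = σ·√(−2 ln 0.67) = 2.273 × 0.8950 = 2.034 m.
Width = 2Δx = 4.07 m.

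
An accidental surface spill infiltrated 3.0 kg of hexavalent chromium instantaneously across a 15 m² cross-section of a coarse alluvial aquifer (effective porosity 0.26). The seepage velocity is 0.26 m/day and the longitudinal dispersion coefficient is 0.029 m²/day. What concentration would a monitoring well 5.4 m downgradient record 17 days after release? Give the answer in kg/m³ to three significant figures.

For an instantaneous plane source, C(x,t) = M/(n_e·A·√(4πDt)) · exp(−(x−vt)²/(4Dt)), with n_e·A the pore (flow) area.
Plume center vt = 0.26 × 17 = 4.42 m, so the well at 5.4 m is 0.98 m downgradient of the peak.
√(4πDt) = 2.489 m, giving peak height M/(n_e·A·√(4πDt)) = 3.0/(0.26 × 15 × 2.489) = 0.3091 kg/m³.
(x−vt)²/(4Dt) = (0.98)²/(4 × 0.029 × 17) = 0.4870; exp(−0.4870) = 0.6145.
C = 0.3091 × 0.6145 = 0.190 kg/m³.

0.190 kg/m³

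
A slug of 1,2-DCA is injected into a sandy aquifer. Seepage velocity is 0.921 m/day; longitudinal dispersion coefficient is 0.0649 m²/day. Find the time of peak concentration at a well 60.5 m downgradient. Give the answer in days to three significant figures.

65.6 days

For the 1D instantaneous-source solution, setting ∂C/∂t = 0 at fixed x gives v²t² + 2Dt − x² = 0, so t = (√(D² + v²x²) − D)/v².
√(D² + v²x²) = √(0.0649² + 0.921² × 60.5²) = 55.72; v² = 0.848241.
t = (55.72 − 0.0649)/0.848241 = 65.6 days (vs. the pure-advection estimate x/v = 65.7 d).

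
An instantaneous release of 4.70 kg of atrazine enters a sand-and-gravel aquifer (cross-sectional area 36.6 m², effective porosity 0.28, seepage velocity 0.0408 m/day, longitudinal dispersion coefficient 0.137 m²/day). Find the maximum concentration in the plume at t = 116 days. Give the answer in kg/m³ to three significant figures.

The peak of an instantaneous 1D plume sits at x = vt; there the Gaussian factor is 1 and C_max = M/(n_e·A·√(4πDt)), where n_e·A is the pore area the mass is dissolved in.
√(4πDt) = √(4π × 0.137 × 116) = 14.13 m, so C_max = 4.70/(0.28 × 36.6 × 14.13) = 0.0325 kg/m³.

0.0325 kg/m³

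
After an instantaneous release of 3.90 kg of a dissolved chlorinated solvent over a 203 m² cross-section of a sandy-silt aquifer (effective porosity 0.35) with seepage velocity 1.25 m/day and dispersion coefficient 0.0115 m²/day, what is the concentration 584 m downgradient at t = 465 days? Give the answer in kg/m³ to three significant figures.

For an instantaneous plane source, C(x,t) = M/(n_e·A·√(4πDt)) · exp(−(x−vt)²/(4Dt)), with n_e·A the pore (flow) area.
Plume center vt = 1.25 × 465 = 581.25 m, so the well at 584 m is 2.75 m downgradient of the peak.
√(4πDt) = 8.197 m, giving peak height M/(n_e·A·√(4πDt)) = 3.90/(0.35 × 203 × 8.197) = 0.006696 kg/m³.
(x−vt)²/(4Dt) = (2.75)²/(4 × 0.0115 × 465) = 0.3536; exp(−0.3536) = 0.7022.
C = 0.006696 × 0.7022 = 0.00470 kg/m³.

0.00470 kg/m³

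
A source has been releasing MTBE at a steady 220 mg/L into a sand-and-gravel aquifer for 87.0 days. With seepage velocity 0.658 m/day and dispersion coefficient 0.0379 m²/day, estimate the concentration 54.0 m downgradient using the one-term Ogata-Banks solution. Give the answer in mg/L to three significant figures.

197 mg/L

For a continuous step input, C/C₀ ≈ ½·erfc((x−vt)/(2√(Dt))).
vt = 0.658 × 87.0 = 57.246 m and 2√(Dt) = 2√(0.0379 × 87.0) = 3.632 m.
Argument (x−vt)/(2√(Dt)) = (54.0 − 57.246)/3.632 = -0.8937; ½·erfc(-0.8937) = 0.8969.
C = 220 × 0.8969 = 197 mg/L.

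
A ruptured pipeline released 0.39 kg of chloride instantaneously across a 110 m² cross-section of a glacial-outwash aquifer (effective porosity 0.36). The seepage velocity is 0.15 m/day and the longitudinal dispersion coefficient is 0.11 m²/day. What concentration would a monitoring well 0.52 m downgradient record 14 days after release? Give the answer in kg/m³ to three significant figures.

For an instantaneous plane source, C(x,t) = M/(n_e·A·√(4πDt)) · exp(−(x−vt)²/(4Dt)), with n_e·A the pore (flow) area.
Plume center vt = 0.15 × 14 = 2.1 m, so the well at 0.52 m is 1.58 m upgradient of the peak.
√(4πDt) = 4.399 m, giving peak height M/(n_e·A·√(4πDt)) = 0.39/(0.36 × 110 × 4.399) = 0.002239 kg/m³.
(x−vt)²/(4Dt) = (-1.58)²/(4 × 0.11 × 14) = 0.4053; exp(−0.4053) = 0.6668.
C = 0.002239 × 0.6668 = 0.00149 kg/m³.

0.00149 kg/m³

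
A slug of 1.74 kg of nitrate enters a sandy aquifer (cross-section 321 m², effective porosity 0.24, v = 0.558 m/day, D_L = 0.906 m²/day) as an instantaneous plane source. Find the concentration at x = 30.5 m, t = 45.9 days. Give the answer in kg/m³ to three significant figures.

For an instantaneous plane source, C(x,t) = M/(n_e·A·√(4πDt)) · exp(−(x−vt)²/(4Dt)), with n_e·A the pore (flow) area.
Plume center vt = 0.558 × 45.9 = 25.6122 m, so the well at 30.5 m is 4.8878 m downgradient of the peak.
√(4πDt) = 22.86 m, giving peak height M/(n_e·A·√(4πDt)) = 1.74/(0.24 × 321 × 22.86) = 0.0009880 kg/m³.
(x−vt)²/(4Dt) = (4.8878)²/(4 × 0.906 × 45.9) = 0.1436; exp(−0.1436) = 0.8662.
C = 0.0009880 × 0.8662 = 0.000856 kg/m³.

0.000856 kg/m³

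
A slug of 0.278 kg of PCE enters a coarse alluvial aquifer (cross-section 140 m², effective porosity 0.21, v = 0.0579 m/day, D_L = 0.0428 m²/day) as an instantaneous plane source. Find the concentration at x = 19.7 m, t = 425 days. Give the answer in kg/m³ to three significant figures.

For an instantaneous plane source, C(x,t) = M/(n_e·A·√(4πDt)) · exp(−(x−vt)²/(4Dt)), with n_e·A the pore (flow) area.
Plume center vt = 0.0579 × 425 = 24.6075 m, so the well at 19.7 m is 4.9075 m upgradient of the peak.
√(4πDt) = 15.12 m, giving peak height M/(n_e·A·√(4πDt)) = 0.278/(0.21 × 140 × 15.12) = 0.0006254 kg/m³.
(x−vt)²/(4Dt) = (-4.9075)²/(4 × 0.0428 × 425) = 0.3310; exp(−0.3310) = 0.7182.
C = 0.0006254 × 0.7182 = 0.000449 kg/m³.

0.000449 kg/m³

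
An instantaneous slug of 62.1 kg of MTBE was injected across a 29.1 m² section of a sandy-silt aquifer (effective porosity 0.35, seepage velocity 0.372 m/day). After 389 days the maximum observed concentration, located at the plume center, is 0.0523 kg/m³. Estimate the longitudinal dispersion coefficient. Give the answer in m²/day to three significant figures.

2.78 m²/day

At the plume center C_max = M/(n_e·A·√(4πDt)), so D = M²/(4πt·(n_e·A·C_max)²).
n_e·A·C_max = 0.35 × 29.1 × 0.0523 = 0.5327 kg/m.
D = 62.1²/(4π × 389 × 0.5327²) = 2.78 m²/day.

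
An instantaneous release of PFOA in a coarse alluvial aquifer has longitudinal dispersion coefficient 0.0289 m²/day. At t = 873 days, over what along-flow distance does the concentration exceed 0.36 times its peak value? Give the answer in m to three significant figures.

The plume is Gaussian with σ = √(2Dt) = √(2 × 0.0289 × 873) = 7.103 m.
C/C_peak = exp(−Δx²/(2σ²)) = 0.36 ⇒ Δx = σ·√(−2 ln 0.36) = 7.103 × 1.429 = 10.15 m.
Width = 2Δx = 20.3 m.

20.3 m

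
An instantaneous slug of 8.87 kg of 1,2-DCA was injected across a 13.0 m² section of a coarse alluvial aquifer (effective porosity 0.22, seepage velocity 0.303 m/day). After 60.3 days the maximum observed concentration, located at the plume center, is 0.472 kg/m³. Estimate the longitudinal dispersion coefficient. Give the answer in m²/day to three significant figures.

At the plume center C_max = M/(n_e·A·√(4πDt)), so D = M²/(4πt·(n_e·A·C_max)²).
n_e·A·C_max = 0.22 × 13.0 × 0.472 = 1.350 kg/m.
D = 8.87²/(4π × 60.3 × 1.350²) = 0.0570 m²/day.

0.0570 m²/day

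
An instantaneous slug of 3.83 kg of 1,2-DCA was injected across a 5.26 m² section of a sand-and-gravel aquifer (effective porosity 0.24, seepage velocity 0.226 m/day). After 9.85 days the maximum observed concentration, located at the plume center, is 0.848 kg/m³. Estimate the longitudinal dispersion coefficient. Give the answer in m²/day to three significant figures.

0.103 m²/day

At the plume center C_max = M/(n_e·A·√(4πDt)), so D = M²/(4πt·(n_e·A·C_max)²).
n_e·A·C_max = 0.24 × 5.26 × 0.848 = 1.071 kg/m.
D = 3.83²/(4π × 9.85 × 1.071²) = 0.103 m²/day.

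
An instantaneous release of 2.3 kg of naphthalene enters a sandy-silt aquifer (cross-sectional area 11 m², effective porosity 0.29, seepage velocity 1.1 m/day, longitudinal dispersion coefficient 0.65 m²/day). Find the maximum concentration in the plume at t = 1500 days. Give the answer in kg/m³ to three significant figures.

0.00651 kg/m³

The peak of an instantaneous 1D plume sits at x = vt; there the Gaussian factor is 1 and C_max = M/(n_e·A·√(4πDt)), where n_e·A is the pore area the mass is dissolved in.
√(4πDt) = √(4π × 0.65 × 1500) = 110.7 m, so C_max = 2.3/(0.29 × 11 × 110.7) = 0.00651 kg/m³.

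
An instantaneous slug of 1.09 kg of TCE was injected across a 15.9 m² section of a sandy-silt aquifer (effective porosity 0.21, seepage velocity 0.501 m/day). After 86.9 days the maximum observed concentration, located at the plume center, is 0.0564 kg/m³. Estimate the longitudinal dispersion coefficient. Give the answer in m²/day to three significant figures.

0.0307 m²/day

At the plume center C_max = M/(n_e·A·√(4πDt)), so D = M²/(4πt·(n_e·A·C_max)²).
n_e·A·C_max = 0.21 × 15.9 × 0.0564 = 0.1883 kg/m.
D = 1.09²/(4π × 86.9 × 0.1883²) = 0.0307 m²/day.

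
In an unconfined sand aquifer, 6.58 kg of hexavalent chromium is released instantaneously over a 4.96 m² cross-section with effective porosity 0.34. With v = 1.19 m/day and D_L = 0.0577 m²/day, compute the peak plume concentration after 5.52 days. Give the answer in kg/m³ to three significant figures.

The peak of an instantaneous 1D plume sits at x = vt; there the Gaussian factor is 1 and C_max = M/(n_e·A·√(4πDt)), where n_e·A is the pore area the mass is dissolved in.
√(4πDt) = √(4π × 0.0577 × 5.52) = 2.001 m, so C_max = 6.58/(0.34 × 4.96 × 2.001) = 1.95 kg/m³.

1.95 kg/m³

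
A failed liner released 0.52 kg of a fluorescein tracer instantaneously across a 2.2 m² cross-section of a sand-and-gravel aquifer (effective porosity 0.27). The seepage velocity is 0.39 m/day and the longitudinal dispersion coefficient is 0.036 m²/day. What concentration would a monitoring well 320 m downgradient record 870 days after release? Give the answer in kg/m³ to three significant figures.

0.00226 kg/m³

For an instantaneous plane source, C(x,t) = M/(n_e·A·√(4πDt)) · exp(−(x−vt)²/(4Dt)), with n_e·A the pore (flow) area.
Plume center vt = 0.39 × 870 = 339.3 m, so the well at 320 m is 19.3 m upgradient of the peak.
√(4πDt) = 19.84 m, giving peak height M/(n_e·A·√(4πDt)) = 0.52/(0.27 × 2.2 × 19.84) = 0.04412 kg/m³.
(x−vt)²/(4Dt) = (-19.3)²/(4 × 0.036 × 870) = 2.973; exp(−2.973) = 0.05115.
C = 0.04412 × 0.05115 = 0.00226 kg/m³.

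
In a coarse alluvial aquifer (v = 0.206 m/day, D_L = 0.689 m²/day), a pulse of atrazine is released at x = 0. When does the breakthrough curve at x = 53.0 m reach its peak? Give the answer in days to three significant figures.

242 days

For the 1D instantaneous-source solution, setting ∂C/∂t = 0 at fixed x gives v²t² + 2Dt − x² = 0, so t = (√(D² + v²x²) − D)/v².
√(D² + v²x²) = √(0.689² + 0.206² × 53.0²) = 10.94; v² = 0.042436.
t = (10.94 − 0.689)/0.042436 = 242 days (vs. the pure-advection estimate x/v = 257 d).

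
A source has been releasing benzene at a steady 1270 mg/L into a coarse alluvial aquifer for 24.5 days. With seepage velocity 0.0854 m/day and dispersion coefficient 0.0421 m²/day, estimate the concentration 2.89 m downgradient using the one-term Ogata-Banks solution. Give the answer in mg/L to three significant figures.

367 mg/L

For a continuous step input, C/C₀ ≈ ½·erfc((x−vt)/(2√(Dt))).
vt = 0.0854 × 24.5 = 2.0923 m and 2√(Dt) = 2√(0.0421 × 24.5) = 2.031 m.
Argument (x−vt)/(2√(Dt)) = (2.89 − 2.0923)/2.031 = 0.3928; ½·erfc(0.3928) = 0.2893.
C = 1270 × 0.2893 = 367 mg/L.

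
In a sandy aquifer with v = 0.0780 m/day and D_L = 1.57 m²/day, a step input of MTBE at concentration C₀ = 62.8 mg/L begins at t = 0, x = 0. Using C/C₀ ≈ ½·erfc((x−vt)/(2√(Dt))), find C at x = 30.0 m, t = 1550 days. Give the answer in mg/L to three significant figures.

56.8 mg/L

For a continuous step input, C/C₀ ≈ ½·erfc((x−vt)/(2√(Dt))).
vt = 0.0780 × 1550 = 120.9 m and 2√(Dt) = 2√(1.57 × 1550) = 98.66 m.
Argument (x−vt)/(2√(Dt)) = (30.0 − 120.9)/98.66 = -0.9213; ½·erfc(-0.9213) = 0.9037.
C = 62.8 × 0.9037 = 56.8 mg/L.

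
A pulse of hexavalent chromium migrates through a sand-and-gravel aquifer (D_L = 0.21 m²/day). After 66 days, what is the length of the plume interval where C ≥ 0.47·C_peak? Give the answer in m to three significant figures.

12.9 m

The plume is Gaussian with σ = √(2Dt) = √(2 × 0.21 × 66) = 5.265 m.
C/C_peak = exp(−Δx²/(2σ²)) = 0.47 ⇒ Δx = σ·√(−2 ln 0.47) = 5.265 × 1.229 = 6.471 m.
Width = 2Δx = 12.9 m.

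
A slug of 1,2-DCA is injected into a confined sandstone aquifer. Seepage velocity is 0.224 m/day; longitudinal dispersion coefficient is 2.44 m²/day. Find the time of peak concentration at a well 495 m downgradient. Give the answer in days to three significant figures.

For the 1D instantaneous-source solution, setting ∂C/∂t = 0 at fixed x gives v²t² + 2Dt − x² = 0, so t = (√(D² + v²x²) − D)/v².
√(D² + v²x²) = √(2.44² + 0.224² × 495²) = 110.9; v² = 0.050176.
t = (110.9 − 2.44)/0.050176 = 2160 days (vs. the pure-advection estimate x/v = 2210 d).

2160 days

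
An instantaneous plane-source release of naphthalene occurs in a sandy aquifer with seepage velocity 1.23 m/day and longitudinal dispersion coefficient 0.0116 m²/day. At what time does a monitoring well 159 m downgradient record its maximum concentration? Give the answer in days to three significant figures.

For the 1D instantaneous-source solution, setting ∂C/∂t = 0 at fixed x gives v²t² + 2Dt − x² = 0, so t = (√(D² + v²x²) − D)/v².
√(D² + v²x²) = √(0.0116² + 1.23² × 159²) = 195.6; v² = 1.5129.
t = (195.6 − 0.0116)/1.5129 = 129 days (vs. the pure-advection estimate x/v = 129 d).

129 days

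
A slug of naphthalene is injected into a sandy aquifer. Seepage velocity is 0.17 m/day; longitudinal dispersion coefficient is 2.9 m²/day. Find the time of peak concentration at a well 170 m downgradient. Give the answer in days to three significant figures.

For the 1D instantaneous-source solution, setting ∂C/∂t = 0 at fixed x gives v²t² + 2Dt − x² = 0, so t = (√(D² + v²x²) − D)/v².
√(D² + v²x²) = √(2.9² + 0.17² × 170²) = 29.05; v² = 0.0289.
t = (29.05 − 2.9)/0.0289 = 905 days (vs. the pure-advection estimate x/v = 1000 d).

905 days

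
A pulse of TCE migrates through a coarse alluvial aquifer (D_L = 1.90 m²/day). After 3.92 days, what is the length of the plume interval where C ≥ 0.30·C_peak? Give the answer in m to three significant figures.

12.0 m

The plume is Gaussian with σ = √(2Dt) = √(2 × 1.90 × 3.92) = 3.860 m.
C/C_peak = exp(−Δx²/(2σ²)) = 0.30 ⇒ Δx = σ·√(−2 ln 0.30) = 3.860 × 1.552 = 5.991 m.
Width = 2Δx = 12.0 m.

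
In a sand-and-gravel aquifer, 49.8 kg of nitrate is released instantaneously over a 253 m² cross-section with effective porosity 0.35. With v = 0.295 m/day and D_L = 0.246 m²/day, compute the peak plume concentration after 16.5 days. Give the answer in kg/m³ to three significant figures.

0.0787 kg/m³

The peak of an instantaneous 1D plume sits at x = vt; there the Gaussian factor is 1 and C_max = M/(n_e·A·√(4πDt)), where n_e·A is the pore area the mass is dissolved in.
√(4πDt) = √(4π × 0.246 × 16.5) = 7.142 m, so C_max = 49.8/(0.35 × 253 × 7.142) = 0.0787 kg/m³.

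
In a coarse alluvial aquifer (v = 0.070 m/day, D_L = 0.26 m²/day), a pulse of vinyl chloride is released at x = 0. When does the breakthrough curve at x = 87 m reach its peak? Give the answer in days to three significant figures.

1190 days

For the 1D instantaneous-source solution, setting ∂C/∂t = 0 at fixed x gives v²t² + 2Dt − x² = 0, so t = (√(D² + v²x²) − D)/v².
√(D² + v²x²) = √(0.26² + 0.070² × 87²) = 6.096; v² = 0.0049.
t = (6.096 − 0.26)/0.0049 = 1190 days (vs. the pure-advection estimate x/v = 1240 d).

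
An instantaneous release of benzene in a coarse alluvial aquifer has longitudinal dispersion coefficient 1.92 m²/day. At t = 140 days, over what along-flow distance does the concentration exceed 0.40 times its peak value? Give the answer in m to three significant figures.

The plume is Gaussian with σ = √(2Dt) = √(2 × 1.92 × 140) = 23.19 m.
C/C_peak = exp(−Δx²/(2σ²)) = 0.40 ⇒ Δx = σ·√(−2 ln 0.40) = 23.19 × 1.354 = 31.40 m.
Width = 2Δx = 62.8 m.

62.8 m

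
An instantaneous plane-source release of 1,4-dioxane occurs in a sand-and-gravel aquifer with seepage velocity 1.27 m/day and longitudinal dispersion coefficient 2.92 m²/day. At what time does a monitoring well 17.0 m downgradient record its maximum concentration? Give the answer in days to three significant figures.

11.7 days

For the 1D instantaneous-source solution, setting ∂C/∂t = 0 at fixed x gives v²t² + 2Dt − x² = 0, so t = (√(D² + v²x²) − D)/v².
√(D² + v²x²) = √(2.92² + 1.27² × 17.0²) = 21.79; v² = 1.6129.
t = (21.79 − 2.92)/1.6129 = 11.7 days (vs. the pure-advection estimate x/v = 13.4 d).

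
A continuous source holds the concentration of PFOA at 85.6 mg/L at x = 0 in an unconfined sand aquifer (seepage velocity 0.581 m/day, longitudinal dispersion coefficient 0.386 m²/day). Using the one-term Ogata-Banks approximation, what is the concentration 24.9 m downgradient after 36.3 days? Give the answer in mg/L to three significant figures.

20.2 mg/L

For a continuous step input, C/C₀ ≈ ½·erfc((x−vt)/(2√(Dt))).
vt = 0.581 × 36.3 = 21.0903 m and 2√(Dt) = 2√(0.386 × 36.3) = 7.486 m.
Argument (x−vt)/(2√(Dt)) = (24.9 − 21.0903)/7.486 = 0.5089; ½·erfc(0.5089) = 0.2359.
C = 85.6 × 0.2359 = 20.2 mg/L.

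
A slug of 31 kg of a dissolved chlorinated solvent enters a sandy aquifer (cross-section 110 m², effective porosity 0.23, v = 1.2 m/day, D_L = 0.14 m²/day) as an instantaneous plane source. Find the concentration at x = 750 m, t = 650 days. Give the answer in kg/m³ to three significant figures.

For an instantaneous plane source, C(x,t) = M/(n_e·A·√(4πDt)) · exp(−(x−vt)²/(4Dt)), with n_e·A the pore (flow) area.
Plume center vt = 1.2 × 650 = 780 m, so the well at 750 m is 30 m upgradient of the peak.
√(4πDt) = 33.82 m, giving peak height M/(n_e·A·√(4πDt)) = 31/(0.23 × 110 × 33.82) = 0.03623 kg/m³.
(x−vt)²/(4Dt) = (-30)²/(4 × 0.14 × 650) = 2.473; exp(−2.473) = 0.08433.
C = 0.03623 × 0.08433 = 0.00306 kg/m³.

0.00306 kg/m³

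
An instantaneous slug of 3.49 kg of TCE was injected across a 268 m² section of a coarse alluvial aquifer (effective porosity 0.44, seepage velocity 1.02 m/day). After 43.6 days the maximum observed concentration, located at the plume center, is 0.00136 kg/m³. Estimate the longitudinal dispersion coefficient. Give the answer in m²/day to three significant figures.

At the plume center C_max = M/(n_e·A·√(4πDt)), so D = M²/(4πt·(n_e·A·C_max)²).
n_e·A·C_max = 0.44 × 268 × 0.00136 = 0.1604 kg/m.
D = 3.49²/(4π × 43.6 × 0.1604²) = 0.864 m²/day.

0.864 m²/day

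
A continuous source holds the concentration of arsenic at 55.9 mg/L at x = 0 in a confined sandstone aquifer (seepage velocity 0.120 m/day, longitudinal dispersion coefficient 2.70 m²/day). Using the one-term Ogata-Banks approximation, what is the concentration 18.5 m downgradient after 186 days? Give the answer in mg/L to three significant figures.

30.6 mg/L

For a continuous step input, C/C₀ ≈ ½·erfc((x−vt)/(2√(Dt))).
vt = 0.120 × 186 = 22.32 m and 2√(Dt) = 2√(2.70 × 186) = 44.82 m.
Argument (x−vt)/(2√(Dt)) = (18.5 − 22.32)/44.82 = -0.08523; ½·erfc(-0.08523) = 0.5480.
C = 55.9 × 0.5480 = 30.6 mg/L.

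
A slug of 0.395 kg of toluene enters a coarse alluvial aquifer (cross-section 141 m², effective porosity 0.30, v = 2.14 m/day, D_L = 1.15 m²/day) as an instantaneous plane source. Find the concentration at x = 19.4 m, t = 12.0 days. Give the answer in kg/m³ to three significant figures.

0.000347 kg/m³

For an instantaneous plane source, C(x,t) = M/(n_e·A·√(4πDt)) · exp(−(x−vt)²/(4Dt)), with n_e·A the pore (flow) area.
Plume center vt = 2.14 × 12.0 = 25.68 m, so the well at 19.4 m is 6.28 m upgradient of the peak.
√(4πDt) = 13.17 m, giving peak height M/(n_e·A·√(4πDt)) = 0.395/(0.30 × 141 × 13.17) = 0.0007090 kg/m³.
(x−vt)²/(4Dt) = (-6.28)²/(4 × 1.15 × 12.0) = 0.7145; exp(−0.7145) = 0.4894.
C = 0.0007090 × 0.4894 = 0.000347 kg/m³.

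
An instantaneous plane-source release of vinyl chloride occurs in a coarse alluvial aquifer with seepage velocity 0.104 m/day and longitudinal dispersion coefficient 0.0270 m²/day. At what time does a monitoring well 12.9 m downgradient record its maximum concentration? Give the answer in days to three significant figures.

For the 1D instantaneous-source solution, setting ∂C/∂t = 0 at fixed x gives v²t² + 2Dt − x² = 0, so t = (√(D² + v²x²) − D)/v².
√(D² + v²x²) = √(0.0270² + 0.104² × 12.9²) = 1.342; v² = 0.010816.
t = (1.342 − 0.0270)/0.010816 = 122 days (vs. the pure-advection estimate x/v = 124 d).

122 days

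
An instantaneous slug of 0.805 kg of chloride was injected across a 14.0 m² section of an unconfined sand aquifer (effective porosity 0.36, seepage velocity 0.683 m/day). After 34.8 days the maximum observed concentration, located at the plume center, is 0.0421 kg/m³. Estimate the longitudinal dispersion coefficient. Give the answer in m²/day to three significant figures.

0.0329 m²/day

At the plume center C_max = M/(n_e·A·√(4πDt)), so D = M²/(4πt·(n_e·A·C_max)²).
n_e·A·C_max = 0.36 × 14.0 × 0.0421 = 0.2122 kg/m.
D = 0.805²/(4π × 34.8 × 0.2122²) = 0.0329 m²/day.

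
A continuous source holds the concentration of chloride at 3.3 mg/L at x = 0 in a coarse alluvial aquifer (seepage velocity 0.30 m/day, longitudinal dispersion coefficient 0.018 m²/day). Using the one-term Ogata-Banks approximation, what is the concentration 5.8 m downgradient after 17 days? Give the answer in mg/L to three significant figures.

For a continuous step input, C/C₀ ≈ ½·erfc((x−vt)/(2√(Dt))).
vt = 0.30 × 17 = 5.1 m and 2√(Dt) = 2√(0.018 × 17) = 1.106 m.
Argument (x−vt)/(2√(Dt)) = (5.8 − 5.1)/1.106 = 0.6329; ½·erfc(0.6329) = 0.1854.
C = 3.3 × 0.1854 = 0.612 mg/L.

0.612 mg/L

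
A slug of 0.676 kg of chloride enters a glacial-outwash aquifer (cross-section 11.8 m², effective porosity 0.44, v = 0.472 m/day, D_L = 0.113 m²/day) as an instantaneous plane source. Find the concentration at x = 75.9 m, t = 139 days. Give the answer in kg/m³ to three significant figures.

0.00172 kg/m³

For an instantaneous plane source, C(x,t) = M/(n_e·A·√(4πDt)) · exp(−(x−vt)²/(4Dt)), with n_e·A the pore (flow) area.
Plume center vt = 0.472 × 139 = 65.608 m, so the well at 75.9 m is 10.292 m downgradient of the peak.
√(4πDt) = 14.05 m, giving peak height M/(n_e·A·√(4πDt)) = 0.676/(0.44 × 11.8 × 14.05) = 0.009267 kg/m³.
(x−vt)²/(4Dt) = (10.292)²/(4 × 0.113 × 139) = 1.686; exp(−1.686) = 0.1853.
C = 0.009267 × 0.1853 = 0.00172 kg/m³.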